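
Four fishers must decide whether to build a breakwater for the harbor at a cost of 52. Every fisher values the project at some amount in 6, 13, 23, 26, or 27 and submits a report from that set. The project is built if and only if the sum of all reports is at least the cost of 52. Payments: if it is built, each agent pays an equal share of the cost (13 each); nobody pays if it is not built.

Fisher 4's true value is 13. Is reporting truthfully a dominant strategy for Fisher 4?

Yes

Check each profile of the others' reports and compare truth against every alternative report.
Others report (6, 6, 6): truth gives 0, best alternative gives 0.
Others report (6, 6, 13): truth gives 0, best alternative gives 0.
Others report (6, 6, 23): truth gives 0, best alternative gives 0.
Others report (6, 6, 26): truth gives 0, best alternative gives 0.
Others report (6, 6, 27): truth gives 0, best alternative gives 0.
Others report (6, 13, 6): truth gives 0, best alternative gives 0.
(Remaining 119 profiles checked similarly; truth is weakly best in each.)
In every case the truthful report is at least as good as any alternative, so it is a dominant strategy.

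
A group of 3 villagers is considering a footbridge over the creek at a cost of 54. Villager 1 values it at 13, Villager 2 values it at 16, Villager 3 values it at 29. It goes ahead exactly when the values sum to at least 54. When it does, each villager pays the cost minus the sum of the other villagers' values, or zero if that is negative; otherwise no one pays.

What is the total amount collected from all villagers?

46

Total value 58 ≥ cost 54, so it is built.
Villager 1: others sum to 45; max(0, 54 - 45) = 9.
Villager 2: others sum to 42; max(0, 54 - 42) = 12.
Villager 3: others sum to 29; max(0, 54 - 29) = 25.
Total collected = 9 + 12 + 25 = 46.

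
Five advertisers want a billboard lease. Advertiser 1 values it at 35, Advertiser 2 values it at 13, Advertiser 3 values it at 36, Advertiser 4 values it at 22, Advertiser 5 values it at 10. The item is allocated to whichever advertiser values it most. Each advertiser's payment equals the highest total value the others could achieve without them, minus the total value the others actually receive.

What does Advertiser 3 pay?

Advertiser 3 has the highest value and receives the item.
Without Advertiser 3, the item would go to the next-highest value, 35, so the others could achieve 35.
With Advertiser 3 present and winning, the others receive nothing, so their total is 0.
Payment = 35 - 0 = 35.

35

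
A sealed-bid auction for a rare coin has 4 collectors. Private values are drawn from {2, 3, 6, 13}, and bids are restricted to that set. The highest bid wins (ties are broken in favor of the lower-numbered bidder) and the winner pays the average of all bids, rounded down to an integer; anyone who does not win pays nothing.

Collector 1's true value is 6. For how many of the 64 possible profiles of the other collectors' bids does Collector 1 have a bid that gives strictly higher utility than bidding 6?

7

Others bid (2, 2, 2): truth gives 3; bid 2 gives 4 > 3. Violating.
Others bid (2, 2, 3): truth gives 3; bid 3 gives 4 > 3. Violating.
Others bid (2, 3, 2): truth gives 3; bid 3 gives 4 > 3. Violating.
Others bid (2, 3, 3): truth gives 3; bid 3 gives 4 > 3. Violating.
Others bid (2, 2, 6): truth gives 2; no alternative beats it.
Others bid (2, 2, 13): truth gives 0; no alternative beats it.
(Checking all 64 profiles: 7 have a profitable deviation, 57 do not.)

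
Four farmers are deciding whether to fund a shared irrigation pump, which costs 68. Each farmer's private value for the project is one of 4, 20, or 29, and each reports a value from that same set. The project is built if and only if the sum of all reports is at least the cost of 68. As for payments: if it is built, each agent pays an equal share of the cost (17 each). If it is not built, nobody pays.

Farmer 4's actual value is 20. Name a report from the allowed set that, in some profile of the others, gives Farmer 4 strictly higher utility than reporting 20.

29

Suppose Farmer 1 reports 4, Farmer 2 reports 20 and Farmer 3 reports 20.
Report 20: project not built, utility 0.
Report 29: project built, pays 17, utility 20 - 17 = 3.
So reporting 29 beats truth here (3 > 0).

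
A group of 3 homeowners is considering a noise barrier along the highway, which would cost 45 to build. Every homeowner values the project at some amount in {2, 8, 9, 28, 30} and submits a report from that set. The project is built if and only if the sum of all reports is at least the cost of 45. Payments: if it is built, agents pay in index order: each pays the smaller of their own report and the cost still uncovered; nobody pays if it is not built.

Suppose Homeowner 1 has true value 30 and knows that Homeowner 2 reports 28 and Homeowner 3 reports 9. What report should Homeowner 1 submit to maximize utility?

Report 2: project not built, utility 0.
Report 8: project built, pays 8, utility 30 - 8 = 22.
Report 9: project built, pays 9, utility 30 - 9 = 21.
Report 28: project built, pays 28, utility 30 - 28 = 2.
Report 30: project built, pays 30, utility 30 - 30 = 0.
The best choice is 8 with utility 22.

8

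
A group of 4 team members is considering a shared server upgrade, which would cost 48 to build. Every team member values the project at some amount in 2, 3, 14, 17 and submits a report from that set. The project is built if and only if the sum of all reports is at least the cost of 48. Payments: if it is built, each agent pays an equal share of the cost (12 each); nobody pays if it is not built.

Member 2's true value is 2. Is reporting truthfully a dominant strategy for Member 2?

Check each profile of the others' reports and compare truth against every alternative report.
Others report (14, 14, 17): truth gives 0, best alternative gives -10.
Others report (14, 17, 14): truth gives 0, best alternative gives -10.
Others report (17, 14, 14): truth gives 0, best alternative gives -10.
Others report (14, 17, 17): truth gives -10, best alternative gives -10.
Others report (17, 14, 17): truth gives -10, best alternative gives -10.
Others report (17, 17, 14): truth gives -10, best alternative gives -10.
(Remaining 58 profiles checked similarly; truth is weakly best in each.)
In every case the truthful report is at least as good as any alternative, so it is a dominant strategy.

Yes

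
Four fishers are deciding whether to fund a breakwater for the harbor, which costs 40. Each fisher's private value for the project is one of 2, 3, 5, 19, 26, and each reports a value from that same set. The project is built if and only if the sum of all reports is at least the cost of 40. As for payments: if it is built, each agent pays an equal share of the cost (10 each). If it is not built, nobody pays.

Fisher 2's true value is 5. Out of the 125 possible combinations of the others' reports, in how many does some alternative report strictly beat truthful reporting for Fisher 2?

3

Others report (5, 5, 26): truth gives -5; report 2 gives 0 > -5. Violating.
Others report (5, 26, 5): truth gives -5; report 2 gives 0 > -5. Violating.
Others report (26, 5, 5): truth gives -5; report 2 gives 0 > -5. Violating.
Others report (2, 2, 2): truth gives 0; no alternative beats it.
Others report (2, 2, 3): truth gives 0; no alternative beats it.
(Checking all 125 profiles: 3 have a profitable deviation, 122 do not.)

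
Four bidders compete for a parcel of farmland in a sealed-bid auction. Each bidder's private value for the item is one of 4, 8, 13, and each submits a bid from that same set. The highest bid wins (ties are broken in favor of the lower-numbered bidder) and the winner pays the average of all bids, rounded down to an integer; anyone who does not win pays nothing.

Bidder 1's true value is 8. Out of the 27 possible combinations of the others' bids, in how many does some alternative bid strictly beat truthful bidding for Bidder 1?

1

Others bid (4, 4, 4): truth gives 3; bid 4 gives 4 > 3. Violating.
Others bid (4, 4, 8): truth gives 2; no alternative beats it.
Others bid (4, 4, 13): truth gives 0; no alternative beats it.
(Checking all 27 profiles: 1 has a profitable deviation, 26 do not.)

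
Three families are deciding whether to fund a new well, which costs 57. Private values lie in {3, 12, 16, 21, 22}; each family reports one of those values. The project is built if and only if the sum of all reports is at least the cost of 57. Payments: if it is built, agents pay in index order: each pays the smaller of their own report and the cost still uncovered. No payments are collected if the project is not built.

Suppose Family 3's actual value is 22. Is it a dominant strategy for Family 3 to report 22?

Yes

Check each profile of the others' reports and compare truth against every alternative report.
Others report (22, 22): truth gives 9, best alternative gives 9.
Others report (21, 22): truth gives 8, best alternative gives 8.
Others report (22, 21): truth gives 8, best alternative gives 8.
Others report (21, 21): truth gives 7, best alternative gives 7.
Others report (16, 22): truth gives 3, best alternative gives 3.
Others report (22, 16): truth gives 3, best alternative gives 3.
(Remaining 19 profiles checked similarly; truth is weakly best in each.)
In every case the truthful report is at least as good as any alternative, so it is a dominant strategy.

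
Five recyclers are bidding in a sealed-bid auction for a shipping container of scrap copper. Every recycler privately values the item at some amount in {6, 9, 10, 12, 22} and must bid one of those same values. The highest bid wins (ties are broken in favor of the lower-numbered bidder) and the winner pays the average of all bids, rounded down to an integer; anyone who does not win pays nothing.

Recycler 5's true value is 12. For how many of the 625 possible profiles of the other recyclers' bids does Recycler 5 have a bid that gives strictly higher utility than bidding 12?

75

Others bid (6, 6, 6, 6): truth gives 5; bid 9 gives 6 > 5. Violating.
Others bid (6, 6, 6, 12): truth gives 0; bid 22 gives 2 > 0. Violating.
Others bid (6, 6, 9, 12): truth gives 0; bid 22 gives 1 > 0. Violating.
Others bid (6, 6, 10, 12): truth gives 0; bid 22 gives 1 > 0. Violating.
Others bid (6, 6, 6, 9): truth gives 5; no alternative beats it.
Others bid (6, 6, 6, 10): truth gives 4; no alternative beats it.
(Checking all 625 profiles: 75 have a profitable deviation, 550 do not.)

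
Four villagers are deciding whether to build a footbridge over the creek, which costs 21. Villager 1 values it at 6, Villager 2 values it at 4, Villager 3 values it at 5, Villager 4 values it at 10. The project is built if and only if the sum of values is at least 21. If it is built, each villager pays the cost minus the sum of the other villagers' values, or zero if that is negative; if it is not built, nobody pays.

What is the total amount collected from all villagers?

9

Total value 25 ≥ cost 21, so it is built.
Villager 1: others sum to 19; max(0, 21 - 19) = 2.
Villager 2: others sum to 21; max(0, 21 - 21) = 0.
Villager 3: others sum to 20; max(0, 21 - 20) = 1.
Villager 4: others sum to 15; max(0, 21 - 15) = 6.
Total collected = 2 + 0 + 1 + 6 = 9.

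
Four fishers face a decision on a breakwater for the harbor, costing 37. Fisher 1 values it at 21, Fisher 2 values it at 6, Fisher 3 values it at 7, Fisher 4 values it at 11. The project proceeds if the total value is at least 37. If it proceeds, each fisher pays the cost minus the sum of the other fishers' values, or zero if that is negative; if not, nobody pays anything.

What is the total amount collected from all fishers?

Total value 45 ≥ cost 37, so it is built.
Fisher 1: others sum to 24; max(0, 37 - 24) = 13.
Fisher 2: others sum to 39; max(0, 37 - 39) = 0.
Fisher 3: others sum to 38; max(0, 37 - 38) = 0.
Fisher 4: others sum to 34; max(0, 37 - 34) = 3.
Total collected = 13 + 0 + 0 + 3 = 16.

16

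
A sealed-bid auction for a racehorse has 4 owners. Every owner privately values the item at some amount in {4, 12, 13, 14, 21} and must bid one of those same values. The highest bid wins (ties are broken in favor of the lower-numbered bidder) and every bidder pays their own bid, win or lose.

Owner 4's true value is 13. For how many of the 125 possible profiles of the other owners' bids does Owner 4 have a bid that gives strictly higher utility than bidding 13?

118

Others bid (4, 4, 4): truth gives 0; bid 12 gives 1 > 0. Violating.
Others bid (4, 4, 13): truth gives -13; bid 14 gives -1 > -13. Violating.
Others bid (4, 4, 14): truth gives -13; bid 4 gives -4 > -13. Violating.
Others bid (4, 4, 21): truth gives -13; bid 4 gives -4 > -13. Violating.
Others bid (4, 4, 12): truth gives 0; no alternative beats it.
Others bid (4, 12, 4): truth gives 0; no alternative beats it.
(Checking all 125 profiles: 118 have a profitable deviation, 7 do not.)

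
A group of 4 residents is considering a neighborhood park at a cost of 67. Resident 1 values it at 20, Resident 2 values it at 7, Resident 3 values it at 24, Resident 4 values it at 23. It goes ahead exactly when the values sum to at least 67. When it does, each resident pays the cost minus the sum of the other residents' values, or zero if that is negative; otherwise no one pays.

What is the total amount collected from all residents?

46

Total value 74 ≥ cost 67, so it is built.
Resident 1: others sum to 54; max(0, 67 - 54) = 13.
Resident 2: others sum to 67; max(0, 67 - 67) = 0.
Resident 3: others sum to 50; max(0, 67 - 50) = 17.
Resident 4: others sum to 51; max(0, 67 - 51) = 16.
Total collected = 13 + 0 + 17 + 16 = 46.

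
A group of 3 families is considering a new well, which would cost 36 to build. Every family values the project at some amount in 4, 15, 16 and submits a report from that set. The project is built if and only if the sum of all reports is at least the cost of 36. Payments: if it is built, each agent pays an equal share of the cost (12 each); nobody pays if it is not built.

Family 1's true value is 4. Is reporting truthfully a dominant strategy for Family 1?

Check each profile of the others' reports and compare truth against every alternative report.
Others report (15, 15): truth gives 0, best alternative gives -8.
Others report (15, 16): truth gives 0, best alternative gives -8.
Others report (16, 15): truth gives 0, best alternative gives -8.
Others report (16, 16): truth gives -8, best alternative gives -8.
Others report (4, 4): truth gives 0, best alternative gives 0.
Others report (4, 15): truth gives 0, best alternative gives 0.
(Remaining 3 profiles checked similarly; truth is weakly best in each.)
In every case the truthful report is at least as good as any alternative, so it is a dominant strategy.

Yes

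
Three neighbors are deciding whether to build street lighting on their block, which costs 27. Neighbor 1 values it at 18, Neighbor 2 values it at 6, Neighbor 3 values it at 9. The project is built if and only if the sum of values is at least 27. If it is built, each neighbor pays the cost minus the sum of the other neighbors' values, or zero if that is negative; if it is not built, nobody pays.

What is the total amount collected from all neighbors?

15

Total value 33 ≥ cost 27, so it is built.
Neighbor 1: others sum to 15; max(0, 27 - 15) = 12.
Neighbor 2: others sum to 27; max(0, 27 - 27) = 0.
Neighbor 3: others sum to 24; max(0, 27 - 24) = 3.
Total collected = 12 + 0 + 3 = 15.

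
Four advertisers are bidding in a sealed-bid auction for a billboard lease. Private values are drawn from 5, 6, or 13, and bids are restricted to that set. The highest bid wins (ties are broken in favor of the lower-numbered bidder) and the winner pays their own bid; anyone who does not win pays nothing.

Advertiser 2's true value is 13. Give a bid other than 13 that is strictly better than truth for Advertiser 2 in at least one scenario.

6

Suppose Advertiser 1 bids 5, Advertiser 3 bids 5 and Advertiser 4 bids 5.
Bid 13: wins, pays 13, utility 13 - 13 = 0.
Bid 6: wins, pays 6, utility 13 - 6 = 7.
So bidding 6 beats truth here (7 > 0).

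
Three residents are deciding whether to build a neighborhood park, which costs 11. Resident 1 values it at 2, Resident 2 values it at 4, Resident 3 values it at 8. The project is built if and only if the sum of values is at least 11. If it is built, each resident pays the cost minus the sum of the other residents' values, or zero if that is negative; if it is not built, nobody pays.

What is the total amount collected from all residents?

Total value 14 ≥ cost 11, so it is built.
Resident 1: others sum to 12; max(0, 11 - 12) = 0.
Resident 2: others sum to 10; max(0, 11 - 10) = 1.
Resident 3: others sum to 6; max(0, 11 - 6) = 5.
Total collected = 0 + 1 + 5 = 6.

6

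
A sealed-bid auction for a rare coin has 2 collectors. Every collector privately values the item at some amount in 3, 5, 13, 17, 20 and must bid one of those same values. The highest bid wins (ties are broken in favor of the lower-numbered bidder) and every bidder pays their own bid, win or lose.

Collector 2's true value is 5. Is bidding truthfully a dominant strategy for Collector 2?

No

Consider the case where Collector 1 bids 5.
Truthful bid 5: loses but pays 5, utility -5.
Bid 3 instead: loses but pays 3, utility -3.
Since -3 > -5, bidding 3 is strictly better here, so truthful bidding is not dominant.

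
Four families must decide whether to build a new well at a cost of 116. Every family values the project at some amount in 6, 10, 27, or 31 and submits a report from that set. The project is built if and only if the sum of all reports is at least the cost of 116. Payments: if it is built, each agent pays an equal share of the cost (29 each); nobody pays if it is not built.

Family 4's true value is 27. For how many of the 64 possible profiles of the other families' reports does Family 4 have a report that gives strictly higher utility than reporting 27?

Others report (27, 31, 31): truth gives -2; report 6 gives 0 > -2. Violating.
Others report (31, 27, 31): truth gives -2; report 6 gives 0 > -2. Violating.
Others report (31, 31, 27): truth gives -2; report 6 gives 0 > -2. Violating.
Others report (31, 31, 31): truth gives -2; report 6 gives 0 > -2. Violating.
Others report (6, 6, 6): truth gives 0; no alternative beats it.
Others report (6, 6, 10): truth gives 0; no alternative beats it.
(Checking all 64 profiles: 4 have a profitable deviation, 60 do not.)

4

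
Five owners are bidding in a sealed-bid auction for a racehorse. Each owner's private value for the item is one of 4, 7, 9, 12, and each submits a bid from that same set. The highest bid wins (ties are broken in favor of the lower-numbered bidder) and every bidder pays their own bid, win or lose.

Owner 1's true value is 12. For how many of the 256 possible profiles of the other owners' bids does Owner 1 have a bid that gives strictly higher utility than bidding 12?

Others bid (4, 4, 4, 4): truth gives 0; bid 4 gives 8 > 0. Violating.
Others bid (4, 4, 4, 7): truth gives 0; bid 7 gives 5 > 0. Violating.
Others bid (4, 4, 4, 9): truth gives 0; bid 9 gives 3 > 0. Violating.
Others bid (4, 4, 7, 4): truth gives 0; bid 7 gives 5 > 0. Violating.
Others bid (4, 4, 4, 12): truth gives 0; no alternative beats it.
Others bid (4, 4, 7, 12): truth gives 0; no alternative beats it.
(Checking all 256 profiles: 81 have a profitable deviation, 175 do not.)

81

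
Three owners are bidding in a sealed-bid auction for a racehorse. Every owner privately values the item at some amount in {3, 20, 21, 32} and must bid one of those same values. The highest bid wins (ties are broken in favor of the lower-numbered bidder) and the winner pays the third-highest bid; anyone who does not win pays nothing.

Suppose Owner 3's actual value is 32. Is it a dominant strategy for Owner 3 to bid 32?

Yes

Check each profile of the others' bids and compare truth against every alternative bid.
Others bid (3, 21): truth gives 29, best alternative gives 0.
Others bid (21, 3): truth gives 29, best alternative gives 0.
Others bid (20, 21): truth gives 12, best alternative gives 0.
Others bid (21, 20): truth gives 12, best alternative gives 0.
Others bid (21, 21): truth gives 11, best alternative gives 0.
Others bid (3, 3): truth gives 29, best alternative gives 29.
(Remaining 10 profiles checked similarly; truth is weakly best in each.)
In every case the truthful bid is at least as good as any alternative, so it is a dominant strategy.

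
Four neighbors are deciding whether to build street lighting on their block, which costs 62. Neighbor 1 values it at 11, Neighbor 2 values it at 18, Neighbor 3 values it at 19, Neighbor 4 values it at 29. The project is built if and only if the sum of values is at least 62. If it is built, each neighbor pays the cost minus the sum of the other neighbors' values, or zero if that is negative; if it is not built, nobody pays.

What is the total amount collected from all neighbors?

21

Total value 77 ≥ cost 62, so it is built.
Neighbor 1: others sum to 66; max(0, 62 - 66) = 0.
Neighbor 2: others sum to 59; max(0, 62 - 59) = 3.
Neighbor 3: others sum to 58; max(0, 62 - 58) = 4.
Neighbor 4: others sum to 48; max(0, 62 - 48) = 14.
Total collected = 0 + 3 + 4 + 14 = 21.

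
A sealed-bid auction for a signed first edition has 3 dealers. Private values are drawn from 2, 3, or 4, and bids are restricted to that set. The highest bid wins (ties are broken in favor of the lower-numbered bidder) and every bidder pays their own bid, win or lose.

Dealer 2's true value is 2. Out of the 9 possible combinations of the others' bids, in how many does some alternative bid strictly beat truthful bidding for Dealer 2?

2

Others bid (2, 2): truth gives -2; bid 3 gives -1 > -2. Violating.
Others bid (2, 3): truth gives -2; bid 3 gives -1 > -2. Violating.
Others bid (2, 4): truth gives -2; no alternative beats it.
Others bid (3, 2): truth gives -2; no alternative beats it.
(Checking all 9 profiles: 2 have a profitable deviation, 7 do not.)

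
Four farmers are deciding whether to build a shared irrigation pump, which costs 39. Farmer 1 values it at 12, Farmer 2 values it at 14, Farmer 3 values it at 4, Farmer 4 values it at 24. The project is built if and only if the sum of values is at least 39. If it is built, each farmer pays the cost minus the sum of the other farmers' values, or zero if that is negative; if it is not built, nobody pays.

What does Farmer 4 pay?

9

Total value 54 ≥ cost 39, so the project is built.
The other farmers' values sum to 30.
Cost minus that sum is 39 - 30 = 9.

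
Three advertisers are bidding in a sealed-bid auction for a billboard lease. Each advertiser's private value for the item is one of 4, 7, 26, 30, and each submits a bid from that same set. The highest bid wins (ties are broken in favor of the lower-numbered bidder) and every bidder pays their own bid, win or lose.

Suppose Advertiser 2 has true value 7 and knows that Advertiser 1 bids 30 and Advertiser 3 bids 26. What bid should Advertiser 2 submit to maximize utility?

Bid 4: loses but pays 4, utility -4.
Bid 7: loses but pays 7, utility -7.
Bid 26: loses but pays 26, utility -26.
Bid 30: loses but pays 30, utility -30.
The best choice is 4 with utility -4.

4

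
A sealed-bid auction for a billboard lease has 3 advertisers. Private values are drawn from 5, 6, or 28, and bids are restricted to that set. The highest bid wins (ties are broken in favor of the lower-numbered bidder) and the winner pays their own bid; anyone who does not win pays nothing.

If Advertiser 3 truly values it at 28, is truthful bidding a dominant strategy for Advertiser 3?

No

Consider the case where Advertiser 1 bids 5 and Advertiser 2 bids 5.
Truthful bid 28: wins, pays 28, utility 28 - 28 = 0.
Bid 6 instead: wins, pays 6, utility 28 - 6 = 22.
Since 22 > 0, bidding 6 is strictly better here, so truthful bidding is not dominant.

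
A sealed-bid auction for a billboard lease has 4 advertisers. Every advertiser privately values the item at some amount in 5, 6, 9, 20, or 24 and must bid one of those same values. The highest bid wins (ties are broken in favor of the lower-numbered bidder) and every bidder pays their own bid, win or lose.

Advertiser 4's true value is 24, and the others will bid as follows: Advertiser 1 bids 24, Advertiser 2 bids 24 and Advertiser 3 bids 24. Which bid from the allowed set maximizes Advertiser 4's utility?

Bid 5: loses but pays 5, utility -5.
Bid 6: loses but pays 6, utility -6.
Bid 9: loses but pays 9, utility -9.
Bid 20: loses but pays 20, utility -20.
Bid 24: loses but pays 24, utility -24.
The best choice is 5 with utility -5.

5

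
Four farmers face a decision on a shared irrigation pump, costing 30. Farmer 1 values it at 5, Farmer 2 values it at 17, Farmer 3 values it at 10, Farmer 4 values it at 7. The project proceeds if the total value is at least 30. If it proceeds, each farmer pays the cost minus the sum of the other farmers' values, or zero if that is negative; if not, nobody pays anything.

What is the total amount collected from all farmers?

9

Total value 39 ≥ cost 30, so it is built.
Farmer 1: others sum to 34; max(0, 30 - 34) = 0.
Farmer 2: others sum to 22; max(0, 30 - 22) = 8.
Farmer 3: others sum to 29; max(0, 30 - 29) = 1.
Farmer 4: others sum to 32; max(0, 30 - 32) = 0.
Total collected = 0 + 8 + 1 + 0 = 9.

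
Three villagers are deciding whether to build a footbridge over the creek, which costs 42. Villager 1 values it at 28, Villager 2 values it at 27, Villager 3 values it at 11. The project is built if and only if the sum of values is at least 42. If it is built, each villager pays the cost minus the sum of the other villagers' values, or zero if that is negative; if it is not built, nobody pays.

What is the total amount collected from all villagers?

Total value 66 ≥ cost 42, so it is built.
Villager 1: others sum to 38; max(0, 42 - 38) = 4.
Villager 2: others sum to 39; max(0, 42 - 39) = 3.
Villager 3: others sum to 55; max(0, 42 - 55) = 0.
Total collected = 4 + 3 + 0 = 7.

7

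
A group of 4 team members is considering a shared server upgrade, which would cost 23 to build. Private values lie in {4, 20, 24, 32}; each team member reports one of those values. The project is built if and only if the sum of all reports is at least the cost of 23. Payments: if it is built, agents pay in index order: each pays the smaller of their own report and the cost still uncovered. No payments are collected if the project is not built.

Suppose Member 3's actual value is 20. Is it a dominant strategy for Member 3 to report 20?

No

Consider the case where Member 1 reports 4, Member 2 reports 4 and Member 4 reports 20.
Truthful report 20: project built, pays 15, utility 20 - 15 = 5.
Report 4 instead: project built, pays 4, utility 20 - 4 = 16.
Since 16 > 5, reporting 4 is strictly better here, so truthful reporting is not dominant.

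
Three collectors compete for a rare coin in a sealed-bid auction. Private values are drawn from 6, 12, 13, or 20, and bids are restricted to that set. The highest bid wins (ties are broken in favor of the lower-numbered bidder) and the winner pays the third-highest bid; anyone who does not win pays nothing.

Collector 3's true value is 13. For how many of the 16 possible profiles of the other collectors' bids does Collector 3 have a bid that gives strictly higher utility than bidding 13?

Others bid (6, 13): truth gives 0; bid 20 gives 7 > 0. Violating.
Others bid (12, 13): truth gives 0; bid 20 gives 1 > 0. Violating.
Others bid (13, 6): truth gives 0; bid 20 gives 7 > 0. Violating.
Others bid (13, 12): truth gives 0; bid 20 gives 1 > 0. Violating.
Others bid (6, 6): truth gives 7; no alternative beats it.
Others bid (6, 12): truth gives 7; no alternative beats it.
(Checking all 16 profiles: 4 have a profitable deviation, 12 do not.)

4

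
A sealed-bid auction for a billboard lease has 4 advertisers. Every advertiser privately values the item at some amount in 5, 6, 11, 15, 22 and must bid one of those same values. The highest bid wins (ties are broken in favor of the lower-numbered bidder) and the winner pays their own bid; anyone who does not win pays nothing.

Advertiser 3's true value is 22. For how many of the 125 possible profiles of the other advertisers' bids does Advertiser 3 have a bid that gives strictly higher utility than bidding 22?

36

Others bid (5, 5, 5): truth gives 0; bid 6 gives 16 > 0. Violating.
Others bid (5, 5, 6): truth gives 0; bid 6 gives 16 > 0. Violating.
Others bid (5, 5, 11): truth gives 0; bid 11 gives 11 > 0. Violating.
Others bid (5, 5, 15): truth gives 0; bid 15 gives 7 > 0. Violating.
Others bid (5, 5, 22): truth gives 0; no alternative beats it.
Others bid (5, 6, 22): truth gives 0; no alternative beats it.
(Checking all 125 profiles: 36 have a profitable deviation, 89 do not.)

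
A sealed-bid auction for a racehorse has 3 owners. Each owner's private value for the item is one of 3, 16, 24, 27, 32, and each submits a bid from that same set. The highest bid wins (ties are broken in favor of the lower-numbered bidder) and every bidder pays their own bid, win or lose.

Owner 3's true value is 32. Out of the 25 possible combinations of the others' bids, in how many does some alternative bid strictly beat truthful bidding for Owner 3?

18

Others bid (3, 3): truth gives 0; bid 16 gives 16 > 0. Violating.
Others bid (3, 16): truth gives 0; bid 24 gives 8 > 0. Violating.
Others bid (3, 24): truth gives 0; bid 27 gives 5 > 0. Violating.
Others bid (3, 32): truth gives -32; bid 3 gives -3 > -32. Violating.
Others bid (3, 27): truth gives 0; no alternative beats it.
Others bid (16, 27): truth gives 0; no alternative beats it.
(Checking all 25 profiles: 18 have a profitable deviation, 7 do not.)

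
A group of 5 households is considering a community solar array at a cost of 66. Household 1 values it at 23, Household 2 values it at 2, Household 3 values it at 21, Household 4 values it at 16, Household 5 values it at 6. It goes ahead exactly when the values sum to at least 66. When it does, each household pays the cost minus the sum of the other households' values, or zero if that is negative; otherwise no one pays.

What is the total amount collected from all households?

Total value 68 ≥ cost 66, so it is built.
Household 1: others sum to 45; max(0, 66 - 45) = 21.
Household 2: others sum to 66; max(0, 66 - 66) = 0.
Household 3: others sum to 47; max(0, 66 - 47) = 19.
Household 4: others sum to 52; max(0, 66 - 52) = 14.
Household 5: others sum to 62; max(0, 66 - 62) = 4.
Total collected = 21 + 0 + 19 + 14 + 4 = 58.

58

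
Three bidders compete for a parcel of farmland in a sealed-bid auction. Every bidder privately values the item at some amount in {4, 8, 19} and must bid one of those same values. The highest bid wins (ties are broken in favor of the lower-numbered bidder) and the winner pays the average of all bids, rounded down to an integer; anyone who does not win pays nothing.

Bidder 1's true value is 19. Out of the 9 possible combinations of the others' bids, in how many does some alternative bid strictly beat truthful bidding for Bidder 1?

4

Others bid (4, 4): truth gives 10; bid 4 gives 15 > 10. Violating.
Others bid (4, 8): truth gives 9; bid 8 gives 13 > 9. Violating.
Others bid (8, 4): truth gives 9; bid 8 gives 13 > 9. Violating.
Others bid (8, 8): truth gives 8; bid 8 gives 11 > 8. Violating.
Others bid (4, 19): truth gives 5; no alternative beats it.
Others bid (8, 19): truth gives 4; no alternative beats it.
(Checking all 9 profiles: 4 have a profitable deviation, 5 do not.)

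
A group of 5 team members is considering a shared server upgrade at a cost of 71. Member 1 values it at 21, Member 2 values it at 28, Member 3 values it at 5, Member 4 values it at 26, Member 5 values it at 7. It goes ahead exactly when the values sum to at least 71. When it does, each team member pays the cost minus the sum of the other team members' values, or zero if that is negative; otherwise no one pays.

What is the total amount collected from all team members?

Total value 87 ≥ cost 71, so it is built.
Member 1: others sum to 66; max(0, 71 - 66) = 5.
Member 2: others sum to 59; max(0, 71 - 59) = 12.
Member 3: others sum to 82; max(0, 71 - 82) = 0.
Member 4: others sum to 61; max(0, 71 - 61) = 10.
Member 5: others sum to 80; max(0, 71 - 80) = 0.
Total collected = 5 + 12 + 0 + 10 + 0 = 27.

27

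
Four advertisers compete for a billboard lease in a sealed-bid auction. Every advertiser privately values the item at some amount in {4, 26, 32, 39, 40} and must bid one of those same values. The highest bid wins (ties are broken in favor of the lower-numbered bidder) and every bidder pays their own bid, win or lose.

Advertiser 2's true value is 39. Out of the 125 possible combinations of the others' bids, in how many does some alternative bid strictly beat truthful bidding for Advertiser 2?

95

Others bid (4, 4, 4): truth gives 0; bid 26 gives 13 > 0. Violating.
Others bid (4, 4, 26): truth gives 0; bid 26 gives 13 > 0. Violating.
Others bid (4, 4, 32): truth gives 0; bid 32 gives 7 > 0. Violating.
Others bid (4, 4, 40): truth gives -39; bid 40 gives -1 > -39. Violating.
Others bid (4, 4, 39): truth gives 0; no alternative beats it.
Others bid (4, 26, 39): truth gives 0; no alternative beats it.
(Checking all 125 profiles: 95 have a profitable deviation, 30 do not.)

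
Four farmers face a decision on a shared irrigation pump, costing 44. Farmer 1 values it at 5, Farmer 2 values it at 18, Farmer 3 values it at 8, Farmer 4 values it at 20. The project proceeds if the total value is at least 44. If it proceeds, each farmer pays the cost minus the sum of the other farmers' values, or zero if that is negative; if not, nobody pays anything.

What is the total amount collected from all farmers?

Total value 51 ≥ cost 44, so it is built.
Farmer 1: others sum to 46; max(0, 44 - 46) = 0.
Farmer 2: others sum to 33; max(0, 44 - 33) = 11.
Farmer 3: others sum to 43; max(0, 44 - 43) = 1.
Farmer 4: others sum to 31; max(0, 44 - 31) = 13.
Total collected = 0 + 11 + 1 + 13 = 25.

25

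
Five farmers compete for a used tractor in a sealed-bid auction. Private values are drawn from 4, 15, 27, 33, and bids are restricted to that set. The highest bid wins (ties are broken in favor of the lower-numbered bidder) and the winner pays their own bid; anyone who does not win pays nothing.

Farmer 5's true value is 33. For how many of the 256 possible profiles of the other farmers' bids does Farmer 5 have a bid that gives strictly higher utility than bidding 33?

16

Others bid (4, 4, 4, 4): truth gives 0; bid 15 gives 18 > 0. Violating.
Others bid (4, 4, 4, 15): truth gives 0; bid 27 gives 6 > 0. Violating.
Others bid (4, 4, 15, 4): truth gives 0; bid 27 gives 6 > 0. Violating.
Others bid (4, 4, 15, 15): truth gives 0; bid 27 gives 6 > 0. Violating.
Others bid (4, 4, 4, 27): truth gives 0; no alternative beats it.
Others bid (4, 4, 4, 33): truth gives 0; no alternative beats it.
(Checking all 256 profiles: 16 have a profitable deviation, 240 do not.)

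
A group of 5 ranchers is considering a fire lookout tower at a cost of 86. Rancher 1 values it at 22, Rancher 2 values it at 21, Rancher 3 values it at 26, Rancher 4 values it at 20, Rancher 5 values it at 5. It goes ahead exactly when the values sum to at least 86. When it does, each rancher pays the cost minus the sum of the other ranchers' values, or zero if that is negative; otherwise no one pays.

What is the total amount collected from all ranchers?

57

Total value 94 ≥ cost 86, so it is built.
Rancher 1: others sum to 72; max(0, 86 - 72) = 14.
Rancher 2: others sum to 73; max(0, 86 - 73) = 13.
Rancher 3: others sum to 68; max(0, 86 - 68) = 18.
Rancher 4: others sum to 74; max(0, 86 - 74) = 12.
Rancher 5: others sum to 89; max(0, 86 - 89) = 0.
Total collected = 14 + 13 + 18 + 12 + 0 = 57.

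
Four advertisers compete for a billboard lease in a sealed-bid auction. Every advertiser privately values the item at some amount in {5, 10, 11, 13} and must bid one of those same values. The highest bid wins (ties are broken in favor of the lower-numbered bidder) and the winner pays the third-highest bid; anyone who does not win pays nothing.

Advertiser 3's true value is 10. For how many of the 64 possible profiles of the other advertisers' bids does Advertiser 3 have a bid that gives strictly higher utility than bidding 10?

Others bid (5, 5, 11): truth gives 0; bid 11 gives 5 > 0. Violating.
Others bid (5, 5, 13): truth gives 0; bid 13 gives 5 > 0. Violating.
Others bid (5, 10, 5): truth gives 0; bid 11 gives 5 > 0. Violating.
Others bid (5, 11, 5): truth gives 0; bid 13 gives 5 > 0. Violating.
Others bid (5, 5, 5): truth gives 5; no alternative beats it.
Others bid (5, 5, 10): truth gives 5; no alternative beats it.
(Checking all 64 profiles: 6 have a profitable deviation, 58 do not.)

6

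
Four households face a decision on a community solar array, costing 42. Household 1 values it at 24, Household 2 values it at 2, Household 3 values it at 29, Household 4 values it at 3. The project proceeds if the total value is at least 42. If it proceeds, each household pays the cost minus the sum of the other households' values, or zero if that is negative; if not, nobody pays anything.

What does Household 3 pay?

Total value 58 ≥ cost 42, so the project is built.
The other households' values sum to 29.
Cost minus that sum is 42 - 29 = 13.

13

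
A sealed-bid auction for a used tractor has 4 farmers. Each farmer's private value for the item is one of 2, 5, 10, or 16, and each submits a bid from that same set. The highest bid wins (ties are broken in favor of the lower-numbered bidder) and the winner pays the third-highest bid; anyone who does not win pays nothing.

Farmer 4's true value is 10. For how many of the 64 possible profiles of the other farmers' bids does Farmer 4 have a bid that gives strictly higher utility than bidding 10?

12

Others bid (2, 2, 10): truth gives 0; bid 16 gives 8 > 0. Violating.
Others bid (2, 5, 10): truth gives 0; bid 16 gives 5 > 0. Violating.
Others bid (2, 10, 2): truth gives 0; bid 16 gives 8 > 0. Violating.
Others bid (2, 10, 5): truth gives 0; bid 16 gives 5 > 0. Violating.
Others bid (2, 2, 2): truth gives 8; no alternative beats it.
Others bid (2, 2, 5): truth gives 8; no alternative beats it.
(Checking all 64 profiles: 12 have a profitable deviation, 52 do not.)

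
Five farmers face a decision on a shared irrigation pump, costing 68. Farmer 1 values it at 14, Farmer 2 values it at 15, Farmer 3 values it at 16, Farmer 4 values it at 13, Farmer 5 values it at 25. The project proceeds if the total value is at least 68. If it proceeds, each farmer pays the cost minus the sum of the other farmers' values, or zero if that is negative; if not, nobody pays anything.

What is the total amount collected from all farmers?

11

Total value 83 ≥ cost 68, so it is built.
Farmer 1: others sum to 69; max(0, 68 - 69) = 0.
Farmer 2: others sum to 68; max(0, 68 - 68) = 0.
Farmer 3: others sum to 67; max(0, 68 - 67) = 1.
Farmer 4: others sum to 70; max(0, 68 - 70) = 0.
Farmer 5: others sum to 58; max(0, 68 - 58) = 10.
Total collected = 0 + 0 + 1 + 0 + 10 = 11.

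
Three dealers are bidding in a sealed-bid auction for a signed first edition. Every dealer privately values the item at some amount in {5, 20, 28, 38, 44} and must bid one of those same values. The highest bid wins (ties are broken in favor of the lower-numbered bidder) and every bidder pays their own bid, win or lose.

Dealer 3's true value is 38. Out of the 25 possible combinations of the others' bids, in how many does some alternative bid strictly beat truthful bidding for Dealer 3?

20

Others bid (5, 5): truth gives 0; bid 20 gives 18 > 0. Violating.
Others bid (5, 20): truth gives 0; bid 28 gives 10 > 0. Violating.
Others bid (5, 38): truth gives -38; bid 5 gives -5 > -38. Violating.
Others bid (5, 44): truth gives -38; bid 5 gives -5 > -38. Violating.
Others bid (5, 28): truth gives 0; no alternative beats it.
Others bid (20, 28): truth gives 0; no alternative beats it.
(Checking all 25 profiles: 20 have a profitable deviation, 5 do not.)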